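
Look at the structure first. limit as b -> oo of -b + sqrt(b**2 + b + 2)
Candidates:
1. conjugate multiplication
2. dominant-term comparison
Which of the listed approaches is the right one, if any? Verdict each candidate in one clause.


Verdict: conjugate multiplication — the ∞ − ∞ radical form is the exact trigger for the conjugate maneuver.
- conjugate multiplication: yes, a natural case for it.
- dominant-term comparison — no dominant power emerges to decide the limit by degree comparison.


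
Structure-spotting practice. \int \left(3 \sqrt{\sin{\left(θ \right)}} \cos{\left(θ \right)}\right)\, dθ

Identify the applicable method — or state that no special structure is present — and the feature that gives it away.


Diagnosis: u-substitution — viewed as a product, the integrand is a composition evaluated at \sin{\left(θ \right)} times (a constant multiple of) that inner expression's derivative, so u = \sin{\left(θ \right)} makes it elementary.


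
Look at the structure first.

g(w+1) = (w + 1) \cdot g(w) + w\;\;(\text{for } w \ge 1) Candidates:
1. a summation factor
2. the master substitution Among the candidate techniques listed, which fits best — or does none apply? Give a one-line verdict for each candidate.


Verdict: a summation factor — the coefficient w + 1 drifts with the index, so no fixed root exists; normalizing by the cumulative product telescopes it.
- a summation factor: yes, a natural case for it.
- the master substitution: the recursive argument is a shift of the index, not a fixed fraction of it.


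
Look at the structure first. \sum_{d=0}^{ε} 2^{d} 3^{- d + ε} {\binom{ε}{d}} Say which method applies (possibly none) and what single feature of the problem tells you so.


Technique: the binomial theorem — terms weighting {\binom{ε}{d}} against matched powers of 2 and 3 reassemble into (2 + 3)^ε by the binomial theorem.


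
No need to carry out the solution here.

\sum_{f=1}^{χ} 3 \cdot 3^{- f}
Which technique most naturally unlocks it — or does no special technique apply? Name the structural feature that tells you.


Diagnosis: the geometric series formula — consecutive terms stand in a fixed index-free ratio — the geometric sum formula closes it.


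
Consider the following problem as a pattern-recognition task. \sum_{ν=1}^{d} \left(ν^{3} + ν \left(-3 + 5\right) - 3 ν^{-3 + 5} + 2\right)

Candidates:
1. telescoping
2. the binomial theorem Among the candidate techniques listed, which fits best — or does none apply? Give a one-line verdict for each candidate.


Diagnosis: no special technique — this is bookkeeping, not technique: standard formulas for sums of constant-multiple powers of ν apply termwise.
- telescoping: writing out consecutive terms as given produces no pairwise cancellation.
- the binomial theorem: the terms do not reassemble into a binomial power.


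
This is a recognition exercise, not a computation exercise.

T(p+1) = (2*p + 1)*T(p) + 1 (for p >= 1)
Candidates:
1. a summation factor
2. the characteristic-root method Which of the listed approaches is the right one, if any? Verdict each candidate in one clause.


Method: a summation factor — first-order linear but the coefficient 2*p + 1 moves with the index — divide by the cumulative product and telescope.
- a summation factor — a fit — the right tool for this form.
- the characteristic-root method — the coefficients change with the index, which the root method cannot absorb.


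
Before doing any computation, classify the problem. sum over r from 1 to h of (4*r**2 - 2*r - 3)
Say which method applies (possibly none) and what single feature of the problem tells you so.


Best approach: no special technique — with only polynomial terms in r present, the classical sum-of-powers identities are all you need.


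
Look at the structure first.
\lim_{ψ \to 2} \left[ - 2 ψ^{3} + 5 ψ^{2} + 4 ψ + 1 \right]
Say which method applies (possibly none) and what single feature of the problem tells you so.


Best approach: no special technique — the function is continuous at 2; evaluation is itself the limit, no machinery required.


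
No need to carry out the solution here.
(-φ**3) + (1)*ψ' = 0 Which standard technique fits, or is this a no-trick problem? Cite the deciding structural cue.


Technique: no special technique — solved for the derivative, no ψ appears — this is antidifferentiation in φ wearing ODE clothing.


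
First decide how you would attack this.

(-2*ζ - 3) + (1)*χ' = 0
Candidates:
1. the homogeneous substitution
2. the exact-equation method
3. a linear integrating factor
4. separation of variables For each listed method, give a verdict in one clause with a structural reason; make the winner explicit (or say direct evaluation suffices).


Verdict: no special technique — solved for the derivative, no χ appears — this is antidifferentiation in ζ wearing ODE clothing.
- the homogeneous substitution — rescaling both variables together changes the slope, so no ratio substitution collapses it.
- the exact-equation method: with the unknown absent from both coefficients, the cross-partial test holds emptily — nothing for the exact method to work on.
- a linear integrating factor — the linear template holds only trivially here (the unknown is absent, so the coefficient is zero) — the method is not the natural label.
- separation of variables: separation is only trivially available — with the unknown absent from the slope this is a direct integration, not a separation problem.


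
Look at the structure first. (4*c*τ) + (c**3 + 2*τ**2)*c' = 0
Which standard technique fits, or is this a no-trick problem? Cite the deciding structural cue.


Best approach: the exact-equation method — checking ∂/∂c of 4*c*τ against ∂/∂τ of c**3 + 2*τ**2: they match — the equation is exact as it stands.


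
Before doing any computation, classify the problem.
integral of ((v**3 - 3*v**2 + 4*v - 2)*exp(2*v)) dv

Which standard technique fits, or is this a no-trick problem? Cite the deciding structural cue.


Diagnosis: integration by parts — the integrand splits as v**3 - 3*v**2 + 4*v - 2 times exp(2*v) — repeatedly differentiating the polynomial part kills it, which is the parts ladder.


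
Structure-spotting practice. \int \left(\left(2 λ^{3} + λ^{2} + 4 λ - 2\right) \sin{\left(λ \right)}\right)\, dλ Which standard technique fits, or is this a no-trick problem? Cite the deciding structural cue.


Best approach: integration by parts — 2 λ^{3} + λ^{2} + 4 λ - 2 dies after finitely many derivatives while \sin{\left(λ \right)} cycles under integration — the tabular/parts setup.


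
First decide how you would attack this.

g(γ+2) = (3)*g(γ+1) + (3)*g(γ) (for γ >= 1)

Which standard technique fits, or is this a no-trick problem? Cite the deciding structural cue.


Technique: the characteristic-root method — fixed numeric weights on consecutive terms and no forcing term added: the root method in its home territory.


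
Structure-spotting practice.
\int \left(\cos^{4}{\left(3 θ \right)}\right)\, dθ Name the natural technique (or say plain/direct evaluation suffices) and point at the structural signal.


Technique: a trigonometric identity — the even trigonometric power \cos^{4}{\left(3 θ \right)} reduces by a double-angle identity before any integration is attempted.


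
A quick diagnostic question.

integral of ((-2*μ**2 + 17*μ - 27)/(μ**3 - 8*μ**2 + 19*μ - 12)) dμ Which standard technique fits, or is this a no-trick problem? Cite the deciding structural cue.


Method: partial fractions — the factorization of μ**3 - 8*μ**2 + 19*μ - 12 is the whole battle; after it, each term is a table integral.


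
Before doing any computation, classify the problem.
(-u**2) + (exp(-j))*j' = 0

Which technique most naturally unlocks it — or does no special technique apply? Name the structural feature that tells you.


Verdict: separation of variables — all dependence on the two variables factors apart, the defining separable shape. One could also solve this as an exact equation; with each coefficient in its own variable, separating is the same work with fewer steps.


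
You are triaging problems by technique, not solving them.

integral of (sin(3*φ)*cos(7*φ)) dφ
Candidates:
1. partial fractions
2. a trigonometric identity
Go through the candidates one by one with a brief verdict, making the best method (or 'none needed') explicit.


Verdict: a trigonometric identity — mixed-frequency products such as sin(3*φ)*cos(7*φ) are designed for the product-to-sum formula.
- partial fractions: there is no rational-function structure to decompose.
- a trigonometric identity — yes — fits the structure here.


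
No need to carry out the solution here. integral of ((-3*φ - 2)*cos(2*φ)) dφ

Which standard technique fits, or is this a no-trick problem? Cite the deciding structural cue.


Verdict: integration by parts — differentiate -3*φ - 2, integrate cos(2*φ): each pass lowers the polynomial degree, so parts terminates.


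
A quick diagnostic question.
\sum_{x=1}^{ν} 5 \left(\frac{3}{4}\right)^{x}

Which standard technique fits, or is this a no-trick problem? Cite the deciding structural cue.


Technique: the geometric series formula — each summand is the previous one scaled by \frac{3}{4}; that constant multiplier is itself the geometric structure.


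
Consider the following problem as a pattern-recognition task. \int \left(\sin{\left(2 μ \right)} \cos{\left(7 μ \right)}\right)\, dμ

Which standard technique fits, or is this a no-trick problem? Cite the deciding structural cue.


Method: a trigonometric identity — apply product-to-sum to \sin{\left(2 μ \right)} \cos{\left(7 μ \right)}: two clean single-angle terms replace one awkward product.


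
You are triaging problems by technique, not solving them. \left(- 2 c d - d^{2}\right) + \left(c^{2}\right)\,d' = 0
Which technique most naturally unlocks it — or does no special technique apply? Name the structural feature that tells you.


Diagnosis: the homogeneous substitution — solved for the derivative, the right side is unchanged under scaling c and d together — it depends only on the ratio d/c, so substitute a single ratio variable. A Bernoulli substitution is a fair alternative on this equation directly; the homogeneous reading takes it as given.


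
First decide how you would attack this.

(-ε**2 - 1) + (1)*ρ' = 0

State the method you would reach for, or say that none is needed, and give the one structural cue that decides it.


Diagnosis: no special technique — solved for the derivative, ρ never appears on the right — this is a direct integration in ε, not a differential-equations problem at heart.


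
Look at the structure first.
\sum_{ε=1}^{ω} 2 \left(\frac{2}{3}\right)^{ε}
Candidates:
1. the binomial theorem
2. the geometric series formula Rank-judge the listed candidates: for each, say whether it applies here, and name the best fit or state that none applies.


Method: the geometric series formula — check a ratio of consecutive terms: it is \frac{2}{3}, independent of the index, so the geometric formula closes the sum.
- the binomial theorem — the terms do not reassemble into a binomial power.
- the geometric series formula — a fit — the right tool for this form.


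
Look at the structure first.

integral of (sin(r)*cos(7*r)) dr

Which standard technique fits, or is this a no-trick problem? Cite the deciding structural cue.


Diagnosis: a trigonometric identity — distinct frequencies under one product (sin(r)*cos(7*r)): the product-to-sum identity is the systematic route to an integrable form.


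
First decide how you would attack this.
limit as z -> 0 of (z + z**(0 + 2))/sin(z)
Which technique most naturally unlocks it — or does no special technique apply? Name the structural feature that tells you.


Verdict: l'Hôpital's rule (0/0) — the 0/0 form at 0 is the signature situation for l'Hôpital's rule. Expanding numerator and denominator to first order gives the same value — the rule automates exactly that.


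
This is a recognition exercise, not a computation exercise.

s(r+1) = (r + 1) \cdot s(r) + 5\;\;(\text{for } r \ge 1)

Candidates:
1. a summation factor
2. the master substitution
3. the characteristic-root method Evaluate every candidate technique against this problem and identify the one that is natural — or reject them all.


Technique: a summation factor — it is first-order linear but the coefficient r + 1 depends on the index, so multiply through by a summation factor to telescope it.
- a summation factor: applicable, and directly so.
- the master substitution: the recursive argument is a shift of the index, not a fixed fraction of it.
- the characteristic-root method: the coefficients change with the index, which the root method cannot absorb.


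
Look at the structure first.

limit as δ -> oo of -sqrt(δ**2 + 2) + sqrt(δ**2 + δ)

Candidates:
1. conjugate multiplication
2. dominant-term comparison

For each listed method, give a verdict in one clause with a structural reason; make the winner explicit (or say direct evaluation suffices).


Diagnosis: conjugate multiplication — neither sqrt(δ**2 + δ) nor sqrt(δ**2 + 2) converges alone, so rewrite their difference as a conjugate-rationalized quotient first.
- conjugate multiplication: applies; the problem has the shape this method handles.
- dominant-term comparison — this is not a rational comparison of growth rates at infinity.


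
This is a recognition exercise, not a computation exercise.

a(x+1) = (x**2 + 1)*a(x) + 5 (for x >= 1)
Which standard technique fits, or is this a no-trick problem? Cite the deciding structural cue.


Method: a summation factor — it is first-order linear but the coefficient x**2 + 1 depends on the index, so multiply through by a summation factor to telescope it.


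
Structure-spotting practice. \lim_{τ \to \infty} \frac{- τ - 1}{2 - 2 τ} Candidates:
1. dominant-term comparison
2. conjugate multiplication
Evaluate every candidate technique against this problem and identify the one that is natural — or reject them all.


Method: dominant-term comparison — at large τ only the top-degree terms survive; compare the leading terms and the limit falls out.
- dominant-term comparison: a fit — the right tool for this form.
- conjugate multiplication — there are no radicals in tension whose conjugate would simplify matters.


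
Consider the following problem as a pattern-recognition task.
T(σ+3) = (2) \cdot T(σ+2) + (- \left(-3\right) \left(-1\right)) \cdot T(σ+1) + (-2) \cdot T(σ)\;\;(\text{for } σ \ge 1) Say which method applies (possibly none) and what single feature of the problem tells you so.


Best approach: the characteristic-root method — the recurrence treats every index alike (constant coefficients, no forcing) — precisely the regime where r^σ trials close it.


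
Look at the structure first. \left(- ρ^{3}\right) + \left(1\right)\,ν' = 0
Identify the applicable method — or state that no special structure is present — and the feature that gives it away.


Diagnosis: no special technique — solved for the derivative, no ν appears — this is antidifferentiation in ρ wearing ODE clothing.


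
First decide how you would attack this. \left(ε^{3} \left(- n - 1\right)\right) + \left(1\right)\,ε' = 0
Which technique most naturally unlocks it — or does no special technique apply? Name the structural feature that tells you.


Best approach: separation of variables — all dependence on the two variables factors apart, the defining separable shape.


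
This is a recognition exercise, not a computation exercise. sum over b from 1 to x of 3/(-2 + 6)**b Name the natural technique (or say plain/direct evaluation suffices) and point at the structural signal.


Technique: the geometric series formula — consecutive terms stand in a fixed index-free ratio — the geometric sum formula closes it.


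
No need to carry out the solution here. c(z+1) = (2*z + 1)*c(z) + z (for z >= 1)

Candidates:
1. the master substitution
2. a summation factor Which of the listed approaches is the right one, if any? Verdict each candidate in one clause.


Verdict: a summation factor — an index-dependent multiplier 2*z + 1 rules out characteristic roots; a summation factor converts it to a pure difference.
- the master substitution — the recursive argument is a shift of the index, not a fixed fraction of it.
- a summation factor: yes — fits the structure here.


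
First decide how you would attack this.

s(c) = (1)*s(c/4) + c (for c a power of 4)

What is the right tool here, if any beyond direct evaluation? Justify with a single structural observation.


Verdict: the master substitution — the recursive call is at index c/4 rather than a shift, a divide-and-conquer shape — substituting c = 4^m linearizes it.


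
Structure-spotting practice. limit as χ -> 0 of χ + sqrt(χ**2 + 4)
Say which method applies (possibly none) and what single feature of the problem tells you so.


Verdict: no special technique — the expression is continuous at 0 — substitute and evaluate; no indeterminate form appears.


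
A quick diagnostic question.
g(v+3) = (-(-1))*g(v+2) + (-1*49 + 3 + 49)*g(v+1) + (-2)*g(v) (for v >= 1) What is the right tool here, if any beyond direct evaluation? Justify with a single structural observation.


Method: the characteristic-root method — the recurrence is linear and homogeneous with constant coefficients, so the ansatz r^v turns it into a polynomial equation for r.


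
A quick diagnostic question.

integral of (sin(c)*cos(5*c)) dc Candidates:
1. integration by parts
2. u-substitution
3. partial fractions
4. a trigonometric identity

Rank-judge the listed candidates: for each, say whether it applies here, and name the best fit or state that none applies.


Technique: a trigonometric identity — sin(c)*cos(5*c) is a beat pattern — rewrite the product as a sum of single-frequency waves before integrating.
- integration by parts: not the natural route: no polynomial-kernel product appears — a recursive parts reduction of the trigonometric product exists, but the identity rewrite is direct.
- u-substitution — no subexpression of the integrand serves as a whole-integral substitution inner — individual terms may offer their own, but none carries its derivative as a factor of the full integrand; a working change of variable would have to be constructed from outside the expression.
- partial fractions: the expression is not a ratio of polynomials that decomposes further.
- a trigonometric identity — yes, a natural case for it.


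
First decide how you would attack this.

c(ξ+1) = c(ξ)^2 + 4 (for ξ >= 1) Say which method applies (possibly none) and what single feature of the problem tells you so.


Diagnosis: no special technique — the new term depends nonlinearly on the old ones, which disqualifies every superposition-based technique.


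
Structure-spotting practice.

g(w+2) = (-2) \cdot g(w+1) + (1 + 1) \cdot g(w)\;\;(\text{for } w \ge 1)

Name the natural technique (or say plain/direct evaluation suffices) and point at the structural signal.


Diagnosis: the characteristic-root method — because shifting w leaves the equation's coefficients unchanged, exponential trials reduce it to algebra.


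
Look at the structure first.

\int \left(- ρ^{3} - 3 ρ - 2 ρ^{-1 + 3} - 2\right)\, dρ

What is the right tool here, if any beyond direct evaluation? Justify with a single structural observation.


Method: no special technique — a term-by-term power-rule job in ρ; no substitution or rearrangement earns its keep here.


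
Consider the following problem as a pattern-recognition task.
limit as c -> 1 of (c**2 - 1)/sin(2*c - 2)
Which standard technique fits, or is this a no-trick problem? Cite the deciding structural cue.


Diagnosis: l'Hôpital's rule (0/0) — the 0/0 form at 1 is the signature situation for l'Hôpital's rule. The standard small-argument limits would also carry it; the rule is the systematic route.


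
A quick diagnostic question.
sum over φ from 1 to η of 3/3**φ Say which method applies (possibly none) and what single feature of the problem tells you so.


Verdict: the geometric series formula — consecutive terms stand in a fixed index-free ratio — the geometric sum formula closes it.


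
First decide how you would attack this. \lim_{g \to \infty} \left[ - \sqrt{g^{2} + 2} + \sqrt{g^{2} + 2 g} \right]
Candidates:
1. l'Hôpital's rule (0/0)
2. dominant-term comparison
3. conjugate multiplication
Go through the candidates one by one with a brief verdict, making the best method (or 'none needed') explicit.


Technique: conjugate multiplication — neither \sqrt{g^{2} + 2 g} nor \sqrt{g^{2} + 2} converges alone, so rewrite their difference as a conjugate-rationalized quotient first.
- l'Hôpital's rule (0/0) — the expression is a difference driving to ∞ − ∞, not a 0/0 quotient — there is no ratio for the rule to differentiate.
- dominant-term comparison: no dominant-degree comparison decides it.
- conjugate multiplication: applies; the problem has the shape this method handles.


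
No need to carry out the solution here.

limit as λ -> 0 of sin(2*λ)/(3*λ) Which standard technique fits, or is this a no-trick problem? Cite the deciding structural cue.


Technique: l'Hôpital's rule (0/0) — both numerator and denominator vanish at 0: the genuine 0/0 indeterminate that l'Hôpital exists for. Expanding numerator and denominator to first order gives the same value — the rule automates exactly that.


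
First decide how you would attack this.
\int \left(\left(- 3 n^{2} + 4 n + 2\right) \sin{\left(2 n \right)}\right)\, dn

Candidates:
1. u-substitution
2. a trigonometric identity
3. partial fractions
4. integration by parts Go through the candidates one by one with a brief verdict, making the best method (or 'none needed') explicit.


Best approach: integration by parts — a polynomial - 3 n^{2} + 4 n + 2 against the kernel \sin{\left(2 n \right)} is the signature bounded-ladder case for integration by parts.
- u-substitution — no subexpression of the integrand serves as a whole-integral substitution inner — individual terms may offer their own, but none carries its derivative as a factor of the full integrand; a working change of variable would have to be constructed from outside the expression.
- a trigonometric identity: the trigonometric factor has no even power to reduce and no cross-frequency product to convert — the standard power-reduction and product-to-sum identities do not engage it.
- partial fractions — the expression is not a ratio of polynomials that decomposes further.
- integration by parts — a fit — the right tool for this form.


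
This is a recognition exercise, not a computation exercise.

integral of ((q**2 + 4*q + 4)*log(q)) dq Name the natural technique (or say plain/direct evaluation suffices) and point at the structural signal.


Verdict: integration by parts — logs resist antidifferentiation but differentiate beautifully; pair log(q) with the polynomial q**2 + 4*q + 4 via parts.


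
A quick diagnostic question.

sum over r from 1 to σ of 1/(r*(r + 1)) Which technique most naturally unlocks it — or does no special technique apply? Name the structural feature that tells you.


Method: telescoping — split 1/(r*(r + 1)) by partial fractions and the pieces are one function at shifted arguments — interior terms cancel.


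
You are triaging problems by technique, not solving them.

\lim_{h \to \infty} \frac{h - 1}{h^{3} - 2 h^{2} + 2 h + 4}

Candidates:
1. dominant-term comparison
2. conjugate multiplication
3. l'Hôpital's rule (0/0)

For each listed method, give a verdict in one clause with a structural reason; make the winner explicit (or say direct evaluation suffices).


Diagnosis: dominant-term comparison — divide through by the highest power of h; every lower-order term dies and the dominant terms decide the limit.
- dominant-term comparison: yes — fits the structure here.
- conjugate multiplication: multiplying by a conjugate would not remove any indeterminacy here.
- l'Hôpital's rule (0/0): no 0/0 form appears: written as one quotient, top and bottom both grow without bound, and the ratio is decided by their leading terms.


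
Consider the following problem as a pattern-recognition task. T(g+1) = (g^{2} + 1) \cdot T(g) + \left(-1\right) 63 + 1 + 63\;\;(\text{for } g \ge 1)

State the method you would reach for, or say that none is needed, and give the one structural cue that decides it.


Method: a summation factor — first-order, linear, moving coefficient g^{2} + 1: the discrete analogue of an integrating factor handles it.


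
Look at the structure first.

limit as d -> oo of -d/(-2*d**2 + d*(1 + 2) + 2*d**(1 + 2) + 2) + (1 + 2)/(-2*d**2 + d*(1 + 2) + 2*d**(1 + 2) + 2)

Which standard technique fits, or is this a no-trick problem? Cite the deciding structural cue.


Method: dominant-term comparison — as d grows, only the highest-degree terms matter — compare leading terms and read the limit off. l'Hôpital's at-infinity variant applies to the expression viewed as a single quotient; the leading-term comparison is the direct route.


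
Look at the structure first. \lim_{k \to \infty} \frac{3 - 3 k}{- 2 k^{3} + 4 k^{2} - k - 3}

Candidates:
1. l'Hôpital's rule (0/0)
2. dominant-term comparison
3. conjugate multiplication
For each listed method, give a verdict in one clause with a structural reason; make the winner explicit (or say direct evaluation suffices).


Diagnosis: dominant-term comparison — divide by the highest power of k present: lower-order terms vanish and the dominant ratio remains.
- l'Hôpital's rule (0/0): no 0/0 form appears: written as one quotient, top and bottom both grow without bound, and the ratio is decided by their leading terms.
- dominant-term comparison — yes — fits the structure here.
- conjugate multiplication — no divergent radical difference is present for a conjugate pair to cancel.


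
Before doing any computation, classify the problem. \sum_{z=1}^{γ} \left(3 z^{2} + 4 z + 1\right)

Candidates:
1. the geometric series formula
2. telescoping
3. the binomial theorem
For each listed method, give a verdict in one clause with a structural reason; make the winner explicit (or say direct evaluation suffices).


Best approach: no special technique — nothing telescopes and nothing is geometric; polynomial terms in z sum term by term.
- the geometric series formula: the term-to-term ratio changes with the index, so the geometric formula cannot close it.
- telescoping — in the displayed form, no term reappears at a neighboring index to cancel against.
- the binomial theorem — no binomial coefficients pair up with complementary powers here.


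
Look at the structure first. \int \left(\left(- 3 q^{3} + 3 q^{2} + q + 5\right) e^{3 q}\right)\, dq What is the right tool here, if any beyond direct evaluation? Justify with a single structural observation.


Best approach: integration by parts — the integrand splits as - 3 q^{3} + 3 q^{2} + q + 5 times e^{3 q} — repeatedly differentiating the polynomial part kills it, which is the parts ladder.


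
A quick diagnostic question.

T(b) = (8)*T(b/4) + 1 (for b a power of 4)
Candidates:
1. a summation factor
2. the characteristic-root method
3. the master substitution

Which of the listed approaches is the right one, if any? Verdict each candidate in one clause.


Verdict: the master substitution — the argument shrinks by the factor 4, so measure the index on a logarithmic scale and the recursion becomes a shift.
- a summation factor — a divided-index call is outside the fixed-shift first-order family a summation factor normalizes.
- the characteristic-root method: the recursion divides its index rather than shifting it — outside the constant-shift family the root method covers.
- the master substitution: applicable, and directly so.


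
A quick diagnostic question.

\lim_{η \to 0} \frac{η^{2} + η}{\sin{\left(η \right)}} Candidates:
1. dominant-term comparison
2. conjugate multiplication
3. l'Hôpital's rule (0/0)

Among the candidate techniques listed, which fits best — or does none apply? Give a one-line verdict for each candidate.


Method: l'Hôpital's rule (0/0) — substituting 0 gives 0 over 0; differentiate top and bottom once and re-evaluate. Expanding numerator and denominator to first order gives the same value — the rule automates exactly that.
- dominant-term comparison — this limit is not decided by comparing leading-term growth at infinity.
- conjugate multiplication: there is no infinity-minus-infinity radical difference to rationalize.
- l'Hôpital's rule (0/0): applies; the problem has the shape this method handles.


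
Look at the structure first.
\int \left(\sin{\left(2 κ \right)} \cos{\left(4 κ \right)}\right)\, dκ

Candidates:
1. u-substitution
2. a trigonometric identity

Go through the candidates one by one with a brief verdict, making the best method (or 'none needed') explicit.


Verdict: a trigonometric identity — the identity turns \sin{\left(2 κ \right)} \cos{\left(4 κ \right)} into two lone cosines/sines, each trivially integrable.
- u-substitution: no subexpression of the integrand pairs with its own derivative as a factor — individual terms may offer their own substitutions, but any change of variable covering the whole integral would have to be constructed from outside the expression.
- a trigonometric identity — applies; the problem has the shape this method handles.


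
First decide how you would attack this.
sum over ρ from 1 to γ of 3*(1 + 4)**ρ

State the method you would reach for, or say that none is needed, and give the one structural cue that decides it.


Diagnosis: the geometric series formula — consecutive terms stand in a fixed index-free ratio — the geometric sum formula closes it.


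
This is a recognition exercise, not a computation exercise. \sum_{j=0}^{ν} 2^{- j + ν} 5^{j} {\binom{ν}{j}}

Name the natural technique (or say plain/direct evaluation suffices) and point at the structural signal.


Method: the binomial theorem — binomial coefficients against complementary powers of 5 and 2: recognize the binomial expansion and resum.


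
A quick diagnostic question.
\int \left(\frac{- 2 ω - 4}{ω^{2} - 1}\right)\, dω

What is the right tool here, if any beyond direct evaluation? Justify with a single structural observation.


Verdict: partial fractions — the denominator ω^{2} - 1 factors, so the quotient decomposes into elementary partial fractions term by term.


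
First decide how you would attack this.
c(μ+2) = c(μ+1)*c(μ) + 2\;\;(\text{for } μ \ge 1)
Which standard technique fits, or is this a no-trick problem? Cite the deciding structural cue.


Verdict: no special technique — nonlinear feedback in the recursion rules out every root- or factor-based technique.


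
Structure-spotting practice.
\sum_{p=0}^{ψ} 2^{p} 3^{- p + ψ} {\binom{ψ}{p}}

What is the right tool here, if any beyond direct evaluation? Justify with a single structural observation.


Verdict: the binomial theorem — the summand is term p of a binomial expansion in 2 and 3; the whole sum is a single power.


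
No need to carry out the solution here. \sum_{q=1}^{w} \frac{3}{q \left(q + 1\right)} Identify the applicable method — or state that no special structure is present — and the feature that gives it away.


Verdict: telescoping — the summand \frac{3}{q \left(q + 1\right)} decomposes into fractions whose poles differ by an integer shift — the series collapses.


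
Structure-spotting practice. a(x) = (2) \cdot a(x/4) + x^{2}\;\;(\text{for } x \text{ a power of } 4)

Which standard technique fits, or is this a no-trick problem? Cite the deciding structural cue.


Method: the master substitution — the argument contracts 4-fold per step: reindex x exponentially and solve the linear recurrence in the new index.


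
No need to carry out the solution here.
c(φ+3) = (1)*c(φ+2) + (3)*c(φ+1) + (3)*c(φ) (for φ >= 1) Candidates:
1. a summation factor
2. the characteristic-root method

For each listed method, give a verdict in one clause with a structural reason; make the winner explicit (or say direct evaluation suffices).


Best approach: the characteristic-root method — fixed numeric weights on consecutive terms and no forcing term added: the root method in its home territory.
- a summation factor: the recurrence reaches back more than one step, outside the first-order family a summation factor normalizes.
- the characteristic-root method — a fit — the right tool for this form.


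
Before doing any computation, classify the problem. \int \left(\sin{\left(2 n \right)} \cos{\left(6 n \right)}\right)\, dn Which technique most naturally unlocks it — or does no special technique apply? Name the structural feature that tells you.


Method: a trigonometric identity — cross-frequency products like \sin{\left(2 n \right)} \cos{\left(6 n \right)} are the textbook product-to-sum case — the identity converts them to directly integrable sinusoids.


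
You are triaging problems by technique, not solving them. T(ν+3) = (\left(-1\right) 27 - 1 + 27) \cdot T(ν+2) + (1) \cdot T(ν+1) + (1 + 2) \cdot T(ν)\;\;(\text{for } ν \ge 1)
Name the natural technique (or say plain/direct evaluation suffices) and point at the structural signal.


Verdict: the characteristic-root method — linear, homogeneous, constant coefficients: solutions of the form r^ν exist — find the roots of the characteristic polynomial.


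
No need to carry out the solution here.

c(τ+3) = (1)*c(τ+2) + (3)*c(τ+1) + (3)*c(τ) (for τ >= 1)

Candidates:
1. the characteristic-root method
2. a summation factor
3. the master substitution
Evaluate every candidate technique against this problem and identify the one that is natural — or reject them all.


Verdict: the characteristic-root method — every coefficient is a fixed number and the forcing is zero — substitute r^τ and read off the root equation.
- the characteristic-root method: yes — fits the structure here.
- a summation factor: the recurrence reaches back more than one step, outside the first-order family a summation factor normalizes.
- the master substitution — the recursion steps by a constant offset, so exponential reindexing is pointless.


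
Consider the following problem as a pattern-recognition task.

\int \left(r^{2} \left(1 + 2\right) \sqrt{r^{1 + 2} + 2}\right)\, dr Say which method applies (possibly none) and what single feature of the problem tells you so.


Verdict: u-substitution — structure check: outer function, inner expression (r^{1 + 2} + 2), inner derivative as a factor — the classic u = (r^{1 + 2} + 2) pattern.


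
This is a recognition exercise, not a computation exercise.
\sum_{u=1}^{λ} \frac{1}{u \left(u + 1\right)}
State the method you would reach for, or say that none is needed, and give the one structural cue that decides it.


Diagnosis: telescoping — \frac{1}{u \left(u + 1\right)} hides a difference of shifted reciprocals — decompose it and the middle of the sum vanishes.


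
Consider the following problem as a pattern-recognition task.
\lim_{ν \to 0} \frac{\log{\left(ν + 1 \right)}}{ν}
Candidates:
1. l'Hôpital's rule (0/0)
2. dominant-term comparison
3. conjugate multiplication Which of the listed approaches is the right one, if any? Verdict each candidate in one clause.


Method: l'Hôpital's rule (0/0) — numerator and denominator both vanish at 0 — a genuine 0/0 form, which is exactly when l'Hôpital applies. One could equally expand both pieces locally and compare leading terms; the rule does that in one stroke.
- l'Hôpital's rule (0/0) — applicable, and directly so.
- dominant-term comparison: this limit is not decided by comparing leading-term growth at infinity.
- conjugate multiplication — no divergent radical difference is present for a conjugate pair to cancel.


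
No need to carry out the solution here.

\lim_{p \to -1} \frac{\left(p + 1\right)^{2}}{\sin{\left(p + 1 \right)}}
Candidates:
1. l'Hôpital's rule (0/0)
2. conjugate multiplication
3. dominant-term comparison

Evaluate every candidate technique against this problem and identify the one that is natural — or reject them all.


Verdict: l'Hôpital's rule (0/0) — substituting -1 gives 0 over 0; differentiate top and bottom once and re-evaluate. One could equally expand both pieces locally and compare leading terms; the rule does that in one stroke.
- l'Hôpital's rule (0/0): yes, a natural case for it.
- conjugate multiplication: the conjugate move applies to radical differences, which this is not.
- dominant-term comparison — this limit is not decided by comparing polynomial growth at infinity.


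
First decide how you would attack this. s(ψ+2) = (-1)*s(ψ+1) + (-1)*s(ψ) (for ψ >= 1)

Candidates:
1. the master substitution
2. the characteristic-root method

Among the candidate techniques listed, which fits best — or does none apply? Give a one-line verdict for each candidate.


Verdict: the characteristic-root method — the recurrence is linear and homogeneous with constant coefficients, so the ansatz r^ψ turns it into a polynomial equation for r.
- the master substitution: there is no divide-the-index recursive argument.
- the characteristic-root method: applicable, and directly so.


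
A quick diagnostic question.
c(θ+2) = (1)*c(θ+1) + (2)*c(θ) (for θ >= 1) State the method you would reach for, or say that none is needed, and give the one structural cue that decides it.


Method: the characteristic-root method — the recurrence treats every index alike (constant coefficients, no forcing) — precisely the regime where r^θ trials close it.


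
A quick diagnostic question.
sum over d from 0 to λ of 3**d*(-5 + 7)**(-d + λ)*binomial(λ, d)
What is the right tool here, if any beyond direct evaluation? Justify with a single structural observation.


Technique: the binomial theorem — binomial(λ, d) weighting matched powers of 3 and (-5 + 7) is the expanded form of (3 + (-5 + 7))^λ — fold it back up.


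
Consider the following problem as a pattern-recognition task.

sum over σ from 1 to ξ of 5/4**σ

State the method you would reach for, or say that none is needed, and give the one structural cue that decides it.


Best approach: the geometric series formula — consecutive terms stand in a fixed index-free ratio — the geometric sum formula closes it.


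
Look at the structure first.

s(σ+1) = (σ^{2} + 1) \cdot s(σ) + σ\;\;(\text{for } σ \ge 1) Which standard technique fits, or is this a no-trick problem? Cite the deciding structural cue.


Verdict: a summation factor — it is first-order linear but the coefficient σ^{2} + 1 depends on the index, so multiply through by a summation factor to telescope it.


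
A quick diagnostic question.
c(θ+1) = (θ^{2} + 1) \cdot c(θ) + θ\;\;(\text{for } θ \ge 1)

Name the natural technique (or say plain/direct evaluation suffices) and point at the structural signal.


Best approach: a summation factor — with the index-dependent coefficient θ^{2} + 1, dividing by the cumulative product turns the left side into a pure difference.


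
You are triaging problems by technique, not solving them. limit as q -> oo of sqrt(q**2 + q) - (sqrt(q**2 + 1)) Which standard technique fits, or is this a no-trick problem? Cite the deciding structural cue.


Best approach: conjugate multiplication — neither sqrt(q**2 + q) nor sqrt(q**2 + 1) converges alone, so rewrite their difference as a conjugate-rationalized quotient first.


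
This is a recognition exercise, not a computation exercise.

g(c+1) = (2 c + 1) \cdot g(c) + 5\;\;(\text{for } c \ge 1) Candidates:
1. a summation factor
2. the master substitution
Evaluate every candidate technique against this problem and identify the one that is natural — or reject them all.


Diagnosis: a summation factor — with the index-dependent coefficient 2 c + 1, dividing by the cumulative product turns the left side into a pure difference.
- a summation factor: applicable, and directly so.
- the master substitution: with no divided-index recursive call, reindexing by powers of a base buys nothing.
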